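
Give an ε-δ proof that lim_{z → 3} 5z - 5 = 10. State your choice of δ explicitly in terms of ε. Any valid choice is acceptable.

δ = ε/5

Let ε > 0. We need δ > 0 so that 0 < |z − 3| < δ implies |(5z - 5) − 10| < ε.
|(5z - 5) − 10| = |5z - 15| = 5|z − 3|.
Thus it suffices that |z − 3| < ε/5.
Take δ = ε/5. If 0 < |z − 3| < δ then |(5z - 5) − 10| = 5|z − 3| < 5·(ε/5) = ε.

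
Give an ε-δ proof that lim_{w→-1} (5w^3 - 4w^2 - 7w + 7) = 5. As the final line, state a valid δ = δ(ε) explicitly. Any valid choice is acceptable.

Let ε > 0 be given. We want δ > 0 such that 0 < |w + 1| < δ implies |(5w^3 - 4w^2 - 7w + 7) − 5| < ε.
(5w^3 - 4w^2 - 7w + 7) − 5 = 5w^3 - 4w^2 - 7w + 2 = (w + 1)(5w^2 - 9w + 2).
So |(5w^3 - 4w^2 - 7w + 7) − 5| = |w + 1|·|5w^2 - 9w + 2|.
Require δ ≤ 1. Then |w + 1| < 1 gives |w| < 2, and by the triangle inequality |5w^2 - 9w + 2| ≤ 5·2^2 + 9·2 + 2 = 40.
Hence |(5w^3 - 4w^2 - 7w + 7) − 5| ≤ 40|w + 1| < ε provided |w + 1| < ε/40.
Take δ = min(1, ε/40). Then 0 < |w + 1| < δ gives both |w + 1| < 1 and |w + 1| < ε/40, so |(5w^3 - 4w^2 - 7w + 7) − 5| < ε.

δ = min(1, ε/40)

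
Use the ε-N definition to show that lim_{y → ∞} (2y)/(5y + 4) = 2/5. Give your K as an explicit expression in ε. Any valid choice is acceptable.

K = (8/25)/ε

Let ε > 0 be given. We seek K > 0 such that y > K implies |(2y)/(5y + 4) − (2/5)| < ε.
(2y)/(5y + 4) − (2/5) = (5(2y) − 2(5y + 4)) / (5(5y + 4)) = -8/(5(5y + 4)).
For y > 0 we have 5y + 4 > 5y, so |(2y)/(5y + 4) − (2/5)| = 8/(5(5y + 4)) < 8/(5·5y) = (8/25)/y.
Thus |(2y)/(5y + 4) − (2/5)| < ε whenever y > (8/25)/ε.
Take K = (8/25)/ε. If y > K then |(2y)/(5y + 4) − (2/5)| < (8/25)/y < ε.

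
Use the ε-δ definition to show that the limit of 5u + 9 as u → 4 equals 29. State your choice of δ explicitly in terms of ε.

Let ε > 0. We need δ > 0 so that 0 < |u − 4| < δ implies |(5u + 9) − 29| < ε.
Since (5u + 9) − 29 = 5(u − 4), we have |(5u + 9) − 29| = 5|u − 4|.
Thus it suffices that |u − 4| < ε/5.
Take δ = ε/5. If 0 < |u − 4| < δ then |(5u + 9) − 29| = 5|u − 4| < 5·(ε/5) = ε.

δ = ε/5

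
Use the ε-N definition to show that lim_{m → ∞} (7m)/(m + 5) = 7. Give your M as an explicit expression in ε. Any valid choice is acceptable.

Let ε > 0 be given. For m ≥ 1, |(7m)/(m + 5) − 7| = |-35|/((m + 5)) = 35/((m + 5)).
Since m + 5 ≥ m for m ≥ 1, this is ≤ 35/(m) = 35/m.
So |(7m)/(m + 5) − 7| < ε whenever m > 35/ε.
Take M = 35/ε. If m > M then |(7m)/(m + 5) − 7| ≤ 35/m < ε.

M = 35/ε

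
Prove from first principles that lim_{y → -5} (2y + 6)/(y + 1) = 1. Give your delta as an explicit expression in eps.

delta = min(2, 2eps)

Let eps > 0. We want delta > 0 with 0 < |y + 5| < delta ⇒ |(2y + 6)/(y + 1) − 1| < eps.
Combining over a common denominator, (2y + 6)/(y + 1) − 1 = [(2y + 6)·(-4) − (-4)·(y + 1)] / [(-4)·(y + 1)] = -4(y + 5) / ((-4)(y + 1)).
So |(2y + 6)/(y + 1) − 1| = 4|y + 5| / (4·|y + 1|).
Require delta ≤ 2, so |y + 1| ≥ |-4| − |y + 5| > 4 − 2 = 2.
Hence |(2y + 6)/(y + 1) − 1| < 4|y + 5|/(4·2) = (1/2)|y + 5|, which is < eps once |y + 5| < 2eps.
Take delta = min(2, 2eps). Then 0 < |y + 5| < delta forces both bounds, so |(2y + 6)/(y + 1) − 1| < eps.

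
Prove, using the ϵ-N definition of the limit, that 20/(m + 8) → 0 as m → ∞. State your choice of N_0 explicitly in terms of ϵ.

N_0 = 20/ϵ

Let ϵ > 0. For m ≥ 1, |20/(m + 8) − 0| = 20/(m + 8) ≤ 20/m.
We need 20/m < ϵ, i.e. m > 20/ϵ.
Take N_0 = 20/ϵ. If m > N_0 then |20/(m + 8)| ≤ 20/m < ϵ.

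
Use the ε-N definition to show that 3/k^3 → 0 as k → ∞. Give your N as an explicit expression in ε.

Let ε > 0 be given. For k ≥ 1, |3/k^3 − 0| = 3/k^3.
3/k^3 < ε ⇔ k^3 > 3/ε ⇔ k > (3/ε)^{1/3}.
Take N = (3/ε)^{1/3}. Then k > N implies 3/k^3 < ε.

N = (3/ε)^{1/3}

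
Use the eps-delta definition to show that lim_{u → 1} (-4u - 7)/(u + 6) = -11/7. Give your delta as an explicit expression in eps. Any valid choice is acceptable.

Fix eps > 0. We want delta > 0 with 0 < |u − 1| < delta ⇒ |(-4u - 7)/(u + 6) + 11/7| < eps.
Combining over a common denominator, (-4u - 7)/(u + 6) + 11/7 = [(-4u - 7)·7 − (-11)·(u + 6)] / [7·(u + 6)] = -17(u − 1) / (7(u + 6)).
So |(-4u - 7)/(u + 6) + 11/7| = 17|u − 1| / (7·|u + 6|).
Restrict delta ≤ 7/2. Then |u − 1| < 7/2 gives |u + 6| = |(u − 1) + 7| ≥ 7 − 7/2 = 7/2.
Hence |(-4u - 7)/(u + 6) + 11/7| < 17|u − 1|/(7·(7/2)) = (34/49)|u − 1|, which is < eps once |u − 1| < (49/34)eps.
Take delta = min(7/2, (49/34)eps). Then 0 < |u − 1| < delta forces both bounds, so |(-4u - 7)/(u + 6) + 11/7| < eps.

delta = min(7/2, (49/34)eps)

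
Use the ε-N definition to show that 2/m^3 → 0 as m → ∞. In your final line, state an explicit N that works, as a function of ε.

N = (2/ε)^{1/3}

Fix ε > 0. For m ≥ 1, |2/m^3 − 0| = 2/m^3.
2/m^3 < ε ⇔ m^3 > 2/ε ⇔ m > (2/ε)^{1/3}.
Take N = (2/ε)^{1/3}. Then m > N implies 2/m^3 < ε.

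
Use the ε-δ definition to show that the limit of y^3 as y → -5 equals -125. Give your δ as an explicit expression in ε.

δ = min(2, ε/109)

Let ε > 0 be given. We seek δ > 0 with 0 < |y + 5| < δ ⇒ |y^3 + 125| < ε.
Factor: y^3 + 125 = (y + 5)(y^2 - 5y + 25), so |y^3 + 125| = |y + 5|·|y^2 - 5y + 25|.
Restrict δ ≤ 2. Then |y + 5| < 2 gives |y| < 7, so by the triangle inequality |y^2 - 5y + 25| ≤ 7^2 + 5·7 + 25 = 109.
Hence |y^3 + 125| ≤ 109|y + 5|, which is < ε once |y + 5| < ε/109.
Take δ = min(2, ε/109). If 0 < |y + 5| < δ then both bounds hold and |y^3 + 125| ≤ 109|y + 5| < 109·(ε/109) = ε.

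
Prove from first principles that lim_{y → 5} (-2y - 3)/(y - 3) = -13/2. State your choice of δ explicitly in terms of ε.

Fix ε > 0. We want δ > 0 with 0 < |y − 5| < δ ⇒ |(-2y - 3)/(y - 3) + 13/2| < ε.
Combining over a common denominator, (-2y - 3)/(y - 3) + 13/2 = [(-2y - 3)·2 − (-13)·(y - 3)] / [2·(y - 3)] = 9(y − 5) / (2(y - 3)).
So |(-2y - 3)/(y - 3) + 13/2| = 9|y − 5| / (2·|y − 3|).
Restrict δ ≤ 1. Then |y − 5| < 1 gives |y − 3| = |(y − 5) + 2| ≥ 2 − 1 = 1.
Hence |(-2y - 3)/(y - 3) + 13/2| < 9|y − 5|/(2·1) = (9/2)|y − 5|, which is < ε once |y − 5| < (2/9)ε.
Take δ = min(1, (2/9)ε). Then 0 < |y − 5| < δ forces both bounds, so |(-2y - 3)/(y - 3) + 13/2| < ε.

δ = min(1, (2/9)ε)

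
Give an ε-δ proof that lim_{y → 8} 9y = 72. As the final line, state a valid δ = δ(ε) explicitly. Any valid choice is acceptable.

δ = ε/9

Fix ε > 0. We need δ > 0 so that 0 < |y − 8| < δ implies |(9y) − 72| < ε.
|(9y) − 72| = |9y - 72| = 9|y − 8|.
Thus it suffices that |y − 8| < ε/9.
Take δ = ε/9. If 0 < |y − 8| < δ then |(9y) − 72| = 9|y − 8| < 9·(ε/9) = ε.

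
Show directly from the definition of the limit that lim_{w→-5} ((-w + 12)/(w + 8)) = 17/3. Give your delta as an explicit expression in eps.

Fix eps > 0. We want delta > 0 with 0 < |w + 5| < delta ⇒ |(-w + 12)/(w + 8) − (17/3)| < eps.
Combining over a common denominator, (-w + 12)/(w + 8) − (17/3) = [(-w + 12)·3 − 17·(w + 8)] / [3·(w + 8)] = -20(w + 5) / (3(w + 8)).
So |(-w + 12)/(w + 8) − (17/3)| = 20|w + 5| / (3·|w + 8|).
Restrict delta ≤ 3/2. Then |w + 5| < 3/2 gives |w + 8| = |(w + 5) + 3| ≥ 3 − 3/2 = 3/2.
Hence |(-w + 12)/(w + 8) − (17/3)| < 20|w + 5|/(3·(3/2)) = (40/9)|w + 5|, which is < eps once |w + 5| < (9/40)eps.
Take delta = min(3/2, (9/40)eps). Then 0 < |w + 5| < delta forces both bounds, so |(-w + 12)/(w + 8) − (17/3)| < eps.

delta = min(3/2, (9/40)eps)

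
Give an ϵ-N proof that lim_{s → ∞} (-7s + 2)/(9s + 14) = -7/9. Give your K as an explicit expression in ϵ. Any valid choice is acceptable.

K = (116/81)/ϵ

Fix ϵ > 0. We seek K > 0 such that s > K implies |(-7s + 2)/(9s + 14) + 7/9| < ϵ.
(-7s + 2)/(9s + 14) + 7/9 = (9(-7s + 2) − (-7)(9s + 14)) / (9(9s + 14)) = 116/(9(9s + 14)).
For s > 0 we have 9s + 14 > 9s, so |(-7s + 2)/(9s + 14) + 7/9| = 116/(9(9s + 14)) < 116/(9·9s) = (116/81)/s.
Thus |(-7s + 2)/(9s + 14) + 7/9| < ϵ whenever s > (116/81)/ϵ.
Take K = (116/81)/ϵ. If s > K then |(-7s + 2)/(9s + 14) + 7/9| < (116/81)/s < ϵ.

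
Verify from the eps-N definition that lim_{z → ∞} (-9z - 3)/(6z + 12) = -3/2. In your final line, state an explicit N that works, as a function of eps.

Let eps > 0. We seek N > 0 such that z > N implies |(-9z - 3)/(6z + 12) + 3/2| < eps.
(-9z - 3)/(6z + 12) + 3/2 = (6(-9z - 3) − (-9)(6z + 12)) / (6(6z + 12)) = 90/(6(6z + 12)).
For z > 0 we have 6z + 12 > 6z, so |(-9z - 3)/(6z + 12) + 3/2| = 90/(6(6z + 12)) < 90/(6·6z) = (5/2)/z.
Thus |(-9z - 3)/(6z + 12) + 3/2| < eps whenever z > (5/2)/eps.
Take N = (5/2)/eps. If z > N then |(-9z - 3)/(6z + 12) + 3/2| < (5/2)/z < eps.

N = (5/2)/eps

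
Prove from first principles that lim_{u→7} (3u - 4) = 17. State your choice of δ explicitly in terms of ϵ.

δ = ϵ/3

Let ϵ > 0 be given. We need δ > 0 so that 0 < |u − 7| < δ implies |(3u - 4) − 17| < ϵ.
Since (3u - 4) − 17 = 3(u − 7), we have |(3u - 4) − 17| = 3|u − 7|.
So 3|u − 7| < ϵ exactly when |u − 7| < ϵ/3.
Choosing δ = ϵ/3 gives |(3u - 4) − 17| = 3|u − 7| < ϵ whenever |u − 7| < δ.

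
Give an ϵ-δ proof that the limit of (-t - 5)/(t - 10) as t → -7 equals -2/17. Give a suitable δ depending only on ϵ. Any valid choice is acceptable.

δ = min(17/2, (289/30)ϵ)

Fix ϵ > 0. We want δ > 0 with 0 < |t + 7| < δ ⇒ |(-t - 5)/(t - 10) + 2/17| < ϵ.
Combining over a common denominator, (-t - 5)/(t - 10) + 2/17 = [(-t - 5)·(-17) − 2·(t - 10)] / [(-17)·(t - 10)] = 15(t + 7) / ((-17)(t - 10)).
So |(-t - 5)/(t - 10) + 2/17| = 15|t + 7| / (17·|t − 10|).
Require δ ≤ 17/2, so |t − 10| ≥ |-17| − |t + 7| > 17 − 17/2 = 17/2.
Hence |(-t - 5)/(t - 10) + 2/17| < 15|t + 7|/(17·(17/2)) = (30/289)|t + 7|, which is < ϵ once |t + 7| < (289/30)ϵ.
Take δ = min(17/2, (289/30)ϵ). Then 0 < |t + 7| < δ forces both bounds, so |(-t - 5)/(t - 10) + 2/17| < ϵ.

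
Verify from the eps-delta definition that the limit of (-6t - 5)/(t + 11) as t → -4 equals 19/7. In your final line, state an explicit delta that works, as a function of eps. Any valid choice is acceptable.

delta = min(7/2, (49/122)eps)

Suppose eps > 0. We want delta > 0 with 0 < |t + 4| < delta ⇒ |(-6t - 5)/(t + 11) − (19/7)| < eps.
Combining over a common denominator, (-6t - 5)/(t + 11) − (19/7) = [(-6t - 5)·7 − 19·(t + 11)] / [7·(t + 11)] = -61(t + 4) / (7(t + 11)).
So |(-6t - 5)/(t + 11) − (19/7)| = 61|t + 4| / (7·|t + 11|).
Require delta ≤ 7/2, so |t + 11| ≥ |7| − |t + 4| > 7 − 7/2 = 7/2.
Hence |(-6t - 5)/(t + 11) − (19/7)| < 61|t + 4|/(7·(7/2)) = (122/49)|t + 4|, which is < eps once |t + 4| < (49/122)eps.
Take delta = min(7/2, (49/122)eps). Then 0 < |t + 4| < delta forces both bounds, so |(-6t - 5)/(t + 11) − (19/7)| < eps.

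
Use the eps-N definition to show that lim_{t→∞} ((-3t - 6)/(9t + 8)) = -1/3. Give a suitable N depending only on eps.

N = (10/27)/eps

Let eps > 0. We seek N > 0 such that t > N implies |(-3t - 6)/(9t + 8) + 1/3| < eps.
(-3t - 6)/(9t + 8) + 1/3 = (9(-3t - 6) − (-3)(9t + 8)) / (9(9t + 8)) = -30/(9(9t + 8)).
For t > 0 we have 9t + 8 > 9t, so |(-3t - 6)/(9t + 8) + 1/3| = 30/(9(9t + 8)) < 30/(9·9t) = (10/27)/t.
Thus |(-3t - 6)/(9t + 8) + 1/3| < eps whenever t > (10/27)/eps.
Take N = (10/27)/eps. If t > N then |(-3t - 6)/(9t + 8) + 1/3| < (10/27)/t < eps.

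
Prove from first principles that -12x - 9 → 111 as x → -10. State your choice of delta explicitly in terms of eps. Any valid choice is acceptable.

delta = eps/12

Let eps > 0. We need delta > 0 so that 0 < |x + 10| < delta implies |(-12x - 9) − 111| < eps.
Since (-12x - 9) − 111 = -12(x + 10), we have |(-12x - 9) − 111| = 12|x + 10|.
So 12|x + 10| < eps exactly when |x + 10| < eps/12.
Take delta = eps/12. If 0 < |x + 10| < delta then |(-12x - 9) − 111| = 12|x + 10| < 12·(eps/12) = eps.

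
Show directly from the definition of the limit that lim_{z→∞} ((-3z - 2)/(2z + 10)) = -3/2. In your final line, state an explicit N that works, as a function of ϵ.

Let ϵ > 0 be given. We seek N > 0 such that z > N implies |(-3z - 2)/(2z + 10) + 3/2| < ϵ.
(-3z - 2)/(2z + 10) + 3/2 = (2(-3z - 2) − (-3)(2z + 10)) / (2(2z + 10)) = 26/(2(2z + 10)).
For z > 0 we have 2z + 10 > 2z, so |(-3z - 2)/(2z + 10) + 3/2| = 26/(2(2z + 10)) < 26/(2·2z) = (13/2)/z.
Thus |(-3z - 2)/(2z + 10) + 3/2| < ϵ whenever z > (13/2)/ϵ.
Take N = (13/2)/ϵ. If z > N then |(-3z - 2)/(2z + 10) + 3/2| < (13/2)/z < ϵ.

N = (13/2)/ϵ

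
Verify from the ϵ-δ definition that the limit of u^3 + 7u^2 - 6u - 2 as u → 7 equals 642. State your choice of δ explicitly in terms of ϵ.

Let ϵ > 0 be given. We want δ > 0 such that 0 < |u − 7| < δ implies |(u^3 + 7u^2 - 6u - 2) − 642| < ϵ.
(u^3 + 7u^2 - 6u - 2) − 642 = u^3 + 7u^2 - 6u - 644 = (u − 7)(u^2 + 14u + 92).
So |(u^3 + 7u^2 - 6u - 2) − 642| = |u − 7|·|u^2 + 14u + 92|.
Assume first that |u − 7| < 1, so |u| < 8. Then |u^2 + 14u + 92| ≤ 8^2 + 14·8 + 92 = 268.
Hence |(u^3 + 7u^2 - 6u - 2) − 642| ≤ 268|u − 7| < ϵ provided |u − 7| < ϵ/268.
Choosing δ = min(1, ϵ/268) ensures both conditions, hence |(u^3 + 7u^2 - 6u - 2) − 642| < ϵ.

δ = min(1, ϵ/268)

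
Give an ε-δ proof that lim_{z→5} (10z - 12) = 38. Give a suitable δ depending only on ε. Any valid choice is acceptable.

δ = ε/10

Fix ε > 0. We need δ > 0 so that 0 < |z − 5| < δ implies |(10z - 12) − 38| < ε.
|(10z - 12) − 38| = |10z - 50| = 10|z − 5|.
Thus it suffices that |z − 5| < ε/10.
Take δ = ε/10. If 0 < |z − 5| < δ then |(10z - 12) − 38| = 10|z − 5| < 10·(ε/10) = ε.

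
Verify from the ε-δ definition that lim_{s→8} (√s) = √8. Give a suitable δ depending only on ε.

Fix ε > 0. We want δ > 0 such that 0 < |s − 8| < δ implies |√s − √8| < ε.
Multiplying by the conjugate, |√s − √8| = |s − 8|/(√s + √8).
Restrict δ ≤ 8 so that |s − 8| < 8 forces s > 0, and then √s + √8 > √8.
Hence |√s − √8| < |s − 8|/√8, which is < ε once |s − 8| < √8·ε.
Take δ = min(8, √8·ε). If 0 < |s − 8| < δ then s > 0 and |√s − √8| < |s − 8|/√8 < ε.

δ = min(8, √8·ε)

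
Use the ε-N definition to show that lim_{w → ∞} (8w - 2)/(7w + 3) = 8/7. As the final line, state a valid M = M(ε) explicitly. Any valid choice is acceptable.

M = (38/49)/ε

Fix ε > 0. We seek M > 0 such that w > M implies |(8w - 2)/(7w + 3) − (8/7)| < ε.
(8w - 2)/(7w + 3) − (8/7) = (7(8w - 2) − 8(7w + 3)) / (7(7w + 3)) = -38/(7(7w + 3)).
For w > 0 we have 7w + 3 > 7w, so |(8w - 2)/(7w + 3) − (8/7)| = 38/(7(7w + 3)) < 38/(7·7w) = (38/49)/w.
Thus |(8w - 2)/(7w + 3) − (8/7)| < ε whenever w > (38/49)/ε.
Take M = (38/49)/ε. If w > M then |(8w - 2)/(7w + 3) − (8/7)| < (38/49)/w < ε.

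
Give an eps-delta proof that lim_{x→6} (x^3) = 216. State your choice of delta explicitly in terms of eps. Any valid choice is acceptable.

Suppose eps > 0. We seek delta > 0 with 0 < |x − 6| < delta ⇒ |x^3 − 216| < eps.
Factor: x^3 − 216 = (x − 6)(x^2 + 6x + 36), so |x^3 − 216| = |x − 6|·|x^2 + 6x + 36|.
Impose delta ≤ 1 so that |x| < 7; then |x^2 + 6x + 36| ≤ 127.
Hence |x^3 − 216| ≤ 127|x − 6|, which is < eps once |x − 6| < eps/127.
Take delta = min(1, eps/127). If 0 < |x − 6| < delta then both bounds hold and |x^3 − 216| ≤ 127|x − 6| < 127·(eps/127) = eps.

delta = min(1, eps/127)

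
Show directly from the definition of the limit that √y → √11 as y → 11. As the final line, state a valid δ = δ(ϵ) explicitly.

δ = min(11, √11·ϵ)

Fix ϵ > 0. We want δ > 0 such that 0 < |y − 11| < δ implies |√y − √11| < ϵ.
Multiplying by the conjugate, |√y − √11| = |y − 11|/(√y + √11).
Restrict δ ≤ 11 so that |y − 11| < 11 forces y > 0, and then √y + √11 > √11.
Hence |√y − √11| < |y − 11|/√11, which is < ϵ once |y − 11| < √11·ϵ.
Take δ = min(11, √11·ϵ). If 0 < |y − 11| < δ then y > 0 and |√y − √11| < |y − 11|/√11 < ϵ.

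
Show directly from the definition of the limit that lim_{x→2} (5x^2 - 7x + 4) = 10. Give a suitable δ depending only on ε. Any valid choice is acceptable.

δ = min(1, ε/18)

Suppose ε > 0. We want δ > 0 such that 0 < |x − 2| < δ implies |(5x^2 - 7x + 4) − 10| < ε.
(5x^2 - 7x + 4) − 10 = 5x^2 - 7x - 6 = (x − 2)(5x + 3).
So |(5x^2 - 7x + 4) − 10| = |x − 2|·|5x + 3|.
Require δ ≤ 1. Then |x − 2| < 1 gives |x| < 3, and by the triangle inequality |5x + 3| ≤ 5·3 + 3 = 18.
Hence |(5x^2 - 7x + 4) − 10| ≤ 18|x − 2| < ε provided |x − 2| < ε/18.
Choosing δ = min(1, ε/18) ensures both conditions, hence |(5x^2 - 7x + 4) − 10| < ε.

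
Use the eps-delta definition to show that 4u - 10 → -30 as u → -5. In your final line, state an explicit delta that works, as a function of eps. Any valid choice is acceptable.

delta = eps/4

Fix eps > 0. We need delta > 0 so that 0 < |u + 5| < delta implies |(4u - 10) + 30| < eps.
Since (4u - 10) + 30 = 4(u + 5), we have |(4u - 10) + 30| = 4|u + 5|.
Thus it suffices that |u + 5| < eps/4.
Choosing delta = eps/4 gives |(4u - 10) + 30| = 4|u + 5| < eps whenever |u + 5| < delta.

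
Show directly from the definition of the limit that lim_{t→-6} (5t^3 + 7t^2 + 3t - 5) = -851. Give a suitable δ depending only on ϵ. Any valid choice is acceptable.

Fix ϵ > 0. We want δ > 0 such that 0 < |t + 6| < δ implies |(5t^3 + 7t^2 + 3t - 5) + 851| < ϵ.
(5t^3 + 7t^2 + 3t - 5) + 851 = 5t^3 + 7t^2 + 3t + 846 = (t + 6)(5t^2 - 23t + 141).
So |(5t^3 + 7t^2 + 3t - 5) + 851| = |t + 6|·|5t^2 - 23t + 141|.
Assume first that |t + 6| < 1, so |t| < 7. Then |5t^2 - 23t + 141| ≤ 5·7^2 + 23·7 + 141 = 547.
Hence |(5t^3 + 7t^2 + 3t - 5) + 851| ≤ 547|t + 6| < ϵ provided |t + 6| < ϵ/547.
Choosing δ = min(1, ϵ/547) ensures both conditions, hence |(5t^3 + 7t^2 + 3t - 5) + 851| < ϵ.

δ = min(1, ϵ/547)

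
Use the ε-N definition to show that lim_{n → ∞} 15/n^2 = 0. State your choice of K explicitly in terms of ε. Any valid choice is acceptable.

Let ε > 0 be given. For n ≥ 1, |15/n^2 − 0| = 15/n^2.
15/n^2 < ε ⇔ n^2 > 15/ε ⇔ n > (15/ε)^{1/2}.
Take K = (15/ε)^{1/2}. Then n > K implies 15/n^2 < ε.

K = (15/ε)^{1/2}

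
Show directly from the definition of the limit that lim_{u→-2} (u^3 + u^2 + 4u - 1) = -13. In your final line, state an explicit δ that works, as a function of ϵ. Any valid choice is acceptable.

Fix ϵ > 0. We want δ > 0 such that 0 < |u + 2| < δ implies |(u^3 + u^2 + 4u - 1) + 13| < ϵ.
(u^3 + u^2 + 4u - 1) + 13 = u^3 + u^2 + 4u + 12 = (u + 2)(u^2 - u + 6).
So |(u^3 + u^2 + 4u - 1) + 13| = |u + 2|·|u^2 - u + 6|.
Assume first that |u + 2| < 1, so |u| < 3. Then |u^2 - u + 6| ≤ 3^2 + 3 + 6 = 18.
Hence |(u^3 + u^2 + 4u - 1) + 13| ≤ 18|u + 2| < ϵ provided |u + 2| < ϵ/18.
Choosing δ = min(1, ϵ/18) ensures both conditions, hence |(u^3 + u^2 + 4u - 1) + 13| < ϵ.

δ = min(1, ϵ/18)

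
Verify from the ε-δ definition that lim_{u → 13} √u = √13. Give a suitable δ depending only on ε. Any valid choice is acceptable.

Let ε > 0. We want δ > 0 such that 0 < |u − 13| < δ implies |√u − √13| < ε.
Multiplying by the conjugate, |√u − √13| = |u − 13|/(√u + √13).
Restrict δ ≤ 13 so that |u − 13| < 13 forces u > 0, and then √u + √13 > √13.
Hence |√u − √13| < |u − 13|/√13, which is < ε once |u − 13| < √13·ε.
Take δ = min(13, √13·ε). If 0 < |u − 13| < δ then u > 0 and |√u − √13| < |u − 13|/√13 < ε.

δ = min(13, √13·ε)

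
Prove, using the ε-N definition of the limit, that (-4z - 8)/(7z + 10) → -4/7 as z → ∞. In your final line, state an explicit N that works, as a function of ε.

N = (16/49)/ε

Fix ε > 0. We seek N > 0 such that z > N implies |(-4z - 8)/(7z + 10) + 4/7| < ε.
(-4z - 8)/(7z + 10) + 4/7 = (7(-4z - 8) − (-4)(7z + 10)) / (7(7z + 10)) = -16/(7(7z + 10)).
For z > 0 we have 7z + 10 > 7z, so |(-4z - 8)/(7z + 10) + 4/7| = 16/(7(7z + 10)) < 16/(7·7z) = (16/49)/z.
Thus |(-4z - 8)/(7z + 10) + 4/7| < ε whenever z > (16/49)/ε.
Take N = (16/49)/ε. If z > N then |(-4z - 8)/(7z + 10) + 4/7| < (16/49)/z < ε.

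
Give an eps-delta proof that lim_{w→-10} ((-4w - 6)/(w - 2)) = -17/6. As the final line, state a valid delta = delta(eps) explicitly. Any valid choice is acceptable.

delta = min(6, (36/7)eps)

Let eps > 0. We want delta > 0 with 0 < |w + 10| < delta ⇒ |(-4w - 6)/(w - 2) + 17/6| < eps.
Combining over a common denominator, (-4w - 6)/(w - 2) + 17/6 = [(-4w - 6)·(-12) − 34·(w - 2)] / [(-12)·(w - 2)] = 14(w + 10) / ((-12)(w - 2)).
So |(-4w - 6)/(w - 2) + 17/6| = 14|w + 10| / (12·|w − 2|).
Restrict delta ≤ 6. Then |w + 10| < 6 gives |w − 2| = |(w + 10) + (-12)| ≥ 12 − 6 = 6.
Hence |(-4w - 6)/(w - 2) + 17/6| < 14|w + 10|/(12·6) = (7/36)|w + 10|, which is < eps once |w + 10| < (36/7)eps.
Take delta = min(6, (36/7)eps). Then 0 < |w + 10| < delta forces both bounds, so |(-4w - 6)/(w - 2) + 17/6| < eps.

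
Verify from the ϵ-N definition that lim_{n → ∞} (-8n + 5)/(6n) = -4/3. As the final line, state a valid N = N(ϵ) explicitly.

N = (5/6)/ϵ

Let ϵ > 0 be given. For n ≥ 1, |(-8n + 5)/(6n) + 4/3| = |30|/(6(6n)) = 30/(6(6n)).
Since 6n ≥ 6n for n ≥ 1, this is ≤ 30/(6·6n) = (5/6)/n.
So |(-8n + 5)/(6n) + 4/3| < ϵ whenever n > (5/6)/ϵ.
Take N = (5/6)/ϵ. If n > N then |(-8n + 5)/(6n) + 4/3| ≤ (5/6)/n < ϵ.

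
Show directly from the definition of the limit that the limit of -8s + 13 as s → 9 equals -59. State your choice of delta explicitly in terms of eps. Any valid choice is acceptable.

delta = eps/8

Suppose eps > 0. We need delta > 0 so that 0 < |s − 9| < delta implies |(-8s + 13) + 59| < eps.
Since (-8s + 13) + 59 = -8(s − 9), we have |(-8s + 13) + 59| = 8|s − 9|.
Thus it suffices that |s − 9| < eps/8.
Take delta = eps/8. If 0 < |s − 9| < delta then |(-8s + 13) + 59| = 8|s − 9| < 8·(eps/8) = eps.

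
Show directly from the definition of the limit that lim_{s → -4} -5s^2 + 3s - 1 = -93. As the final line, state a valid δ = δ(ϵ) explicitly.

Suppose ϵ > 0. We want δ > 0 such that 0 < |s + 4| < δ implies |(-5s^2 + 3s - 1) + 93| < ϵ.
(-5s^2 + 3s - 1) + 93 = -5s^2 + 3s + 92 = (s + 4)(-5s + 23).
So |(-5s^2 + 3s - 1) + 93| = |s + 4|·|-5s + 23|.
Require δ ≤ 1. Then |s + 4| < 1 gives |s| < 5, and by the triangle inequality |-5s + 23| ≤ 5·5 + 23 = 48.
Hence |(-5s^2 + 3s - 1) + 93| ≤ 48|s + 4| < ϵ provided |s + 4| < ϵ/48.
Choosing δ = min(1, ϵ/48) ensures both conditions, hence |(-5s^2 + 3s - 1) + 93| < ϵ.

δ = min(1, ϵ/48)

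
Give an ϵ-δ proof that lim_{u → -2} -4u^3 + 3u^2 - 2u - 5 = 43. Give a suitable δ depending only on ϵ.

Suppose ϵ > 0. We want δ > 0 such that 0 < |u + 2| < δ implies |(-4u^3 + 3u^2 - 2u - 5) − 43| < ϵ.
(-4u^3 + 3u^2 - 2u - 5) − 43 = -4u^3 + 3u^2 - 2u - 48 = (u + 2)(-4u^2 + 11u - 24).
So |(-4u^3 + 3u^2 - 2u - 5) − 43| = |u + 2|·|-4u^2 + 11u - 24|.
Assume first that |u + 2| < 2, so |u| < 4. Then |-4u^2 + 11u - 24| ≤ 4·4^2 + 11·4 + 24 = 132.
Hence |(-4u^3 + 3u^2 - 2u - 5) − 43| ≤ 132|u + 2| < ϵ provided |u + 2| < ϵ/132.
Choosing δ = min(2, ϵ/132) ensures both conditions, hence |(-4u^3 + 3u^2 - 2u - 5) − 43| < ϵ.

δ = min(2, ϵ/132)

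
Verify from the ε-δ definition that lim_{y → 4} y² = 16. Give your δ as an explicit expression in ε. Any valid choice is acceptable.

δ = min(1, ε/9)

Let ε > 0. We seek δ > 0 with 0 < |y − 4| < δ ⇒ |y² − 16| < ε.
Factor: y² − 16 = (y − 4)(y + 4), so |y² − 16| = |y − 4|·|y + 4|.
Impose δ ≤ 1 so that |y| < 5; then |y + 4| ≤ 9.
Hence |y² − 16| ≤ 9|y − 4|, which is < ε once |y − 4| < ε/9.
Take δ = min(1, ε/9). If 0 < |y − 4| < δ then both bounds hold and |y² − 16| ≤ 9|y − 4| < 9·(ε/9) = ε.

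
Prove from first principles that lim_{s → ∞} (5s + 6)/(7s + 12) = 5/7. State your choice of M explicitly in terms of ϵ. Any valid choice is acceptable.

M = (18/49)/ϵ

Suppose ϵ > 0. We seek M > 0 such that s > M implies |(5s + 6)/(7s + 12) − (5/7)| < ϵ.
(5s + 6)/(7s + 12) − (5/7) = (7(5s + 6) − 5(7s + 12)) / (7(7s + 12)) = -18/(7(7s + 12)).
For s > 0 we have 7s + 12 > 7s, so |(5s + 6)/(7s + 12) − (5/7)| = 18/(7(7s + 12)) < 18/(7·7s) = (18/49)/s.
Thus |(5s + 6)/(7s + 12) − (5/7)| < ϵ whenever s > (18/49)/ϵ.
Take M = (18/49)/ϵ. If s > M then |(5s + 6)/(7s + 12) − (5/7)| < (18/49)/s < ϵ.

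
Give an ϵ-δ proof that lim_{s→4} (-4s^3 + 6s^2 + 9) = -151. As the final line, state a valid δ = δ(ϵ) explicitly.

Let ϵ > 0 be given. We want δ > 0 such that 0 < |s − 4| < δ implies |(-4s^3 + 6s^2 + 9) + 151| < ϵ.
(-4s^3 + 6s^2 + 9) + 151 = -4s^3 + 6s^2 + 160 = (s − 4)(-4s^2 - 10s - 40).
So |(-4s^3 + 6s^2 + 9) + 151| = |s − 4|·|-4s^2 - 10s - 40|.
Require δ ≤ 1. Then |s − 4| < 1 gives |s| < 5, and by the triangle inequality |-4s^2 - 10s - 40| ≤ 4·5^2 + 10·5 + 40 = 190.
Hence |(-4s^3 + 6s^2 + 9) + 151| ≤ 190|s − 4| < ϵ provided |s − 4| < ϵ/190.
Take δ = min(1, ϵ/190). Then 0 < |s − 4| < δ gives both |s − 4| < 1 and |s − 4| < ϵ/190, so |(-4s^3 + 6s^2 + 9) + 151| < ϵ.

δ = min(1, ϵ/190)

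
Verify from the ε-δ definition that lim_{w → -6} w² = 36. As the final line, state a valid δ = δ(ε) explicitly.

δ = min(2, ε/14)

Let ε > 0. We seek δ > 0 with 0 < |w + 6| < δ ⇒ |w² − 36| < ε.
Factor: w² − 36 = (w + 6)(w - 6), so |w² − 36| = |w + 6|·|w - 6|.
Impose δ ≤ 2 so that |w| < 8; then |w - 6| ≤ 14.
Hence |w² − 36| ≤ 14|w + 6|, which is < ε once |w + 6| < ε/14.
Take δ = min(2, ε/14). If 0 < |w + 6| < δ then both bounds hold and |w² − 36| ≤ 14|w + 6| < 14·(ε/14) = ε.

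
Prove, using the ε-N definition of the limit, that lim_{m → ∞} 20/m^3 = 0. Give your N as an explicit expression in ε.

N = (20/ε)^{1/3}

Suppose ε > 0. For m ≥ 1, |20/m^3 − 0| = 20/m^3.
20/m^3 < ε ⇔ m^3 > 20/ε ⇔ m > (20/ε)^{1/3}.
Take N = (20/ε)^{1/3}. Then m > N implies 20/m^3 < ε.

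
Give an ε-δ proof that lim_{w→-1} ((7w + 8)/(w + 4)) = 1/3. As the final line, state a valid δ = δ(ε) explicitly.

δ = min(3/2, (9/40)ε)

Let ε > 0 be given. We want δ > 0 with 0 < |w + 1| < δ ⇒ |(7w + 8)/(w + 4) − (1/3)| < ε.
Combining over a common denominator, (7w + 8)/(w + 4) − (1/3) = [(7w + 8)·3 − 1·(w + 4)] / [3·(w + 4)] = 20(w + 1) / (3(w + 4)).
So |(7w + 8)/(w + 4) − (1/3)| = 20|w + 1| / (3·|w + 4|).
Restrict δ ≤ 3/2. Then |w + 1| < 3/2 gives |w + 4| = |(w + 1) + 3| ≥ 3 − 3/2 = 3/2.
Hence |(7w + 8)/(w + 4) − (1/3)| < 20|w + 1|/(3·(3/2)) = (40/9)|w + 1|, which is < ε once |w + 1| < (9/40)ε.
Take δ = min(3/2, (9/40)ε). Then 0 < |w + 1| < δ forces both bounds, so |(7w + 8)/(w + 4) − (1/3)| < ε.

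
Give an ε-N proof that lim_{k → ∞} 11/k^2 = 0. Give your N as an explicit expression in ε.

Let ε > 0 be given. For k ≥ 1, |11/k^2 − 0| = 11/k^2.
11/k^2 < ε ⇔ k^2 > 11/ε ⇔ k > (11/ε)^{1/2}.
Take N = (11/ε)^{1/2}. Then k > N implies 11/k^2 < ε.

N = (11/ε)^{1/2}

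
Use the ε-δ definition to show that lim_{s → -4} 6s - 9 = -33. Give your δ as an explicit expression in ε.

Suppose ε > 0. We need δ > 0 so that 0 < |s + 4| < δ implies |(6s - 9) + 33| < ε.
Since (6s - 9) + 33 = 6(s + 4), we have |(6s - 9) + 33| = 6|s + 4|.
So 6|s + 4| < ε exactly when |s + 4| < ε/6.
Choosing δ = ε/6 gives |(6s - 9) + 33| = 6|s + 4| < ε whenever |s + 4| < δ.

δ = ε/6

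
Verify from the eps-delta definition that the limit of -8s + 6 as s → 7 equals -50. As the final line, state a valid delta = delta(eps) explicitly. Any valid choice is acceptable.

Let eps > 0. We need delta > 0 so that 0 < |s − 7| < delta implies |(-8s + 6) + 50| < eps.
|(-8s + 6) + 50| = |-8s + 56| = 8|s − 7|.
So 8|s − 7| < eps exactly when |s − 7| < eps/8.
Take delta = eps/8. If 0 < |s − 7| < delta then |(-8s + 6) + 50| = 8|s − 7| < 8·(eps/8) = eps.

delta = eps/8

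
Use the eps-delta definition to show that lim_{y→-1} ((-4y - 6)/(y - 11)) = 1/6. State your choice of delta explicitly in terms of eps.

delta = min(6, (36/25)eps)

Fix eps > 0. We want delta > 0 with 0 < |y + 1| < delta ⇒ |(-4y - 6)/(y - 11) − (1/6)| < eps.
Combining over a common denominator, (-4y - 6)/(y - 11) − (1/6) = [(-4y - 6)·(-12) − (-2)·(y - 11)] / [(-12)·(y - 11)] = 50(y + 1) / ((-12)(y - 11)).
So |(-4y - 6)/(y - 11) − (1/6)| = 50|y + 1| / (12·|y − 11|).
Require delta ≤ 6, so |y − 11| ≥ |-12| − |y + 1| > 12 − 6 = 6.
Hence |(-4y - 6)/(y - 11) − (1/6)| < 50|y + 1|/(12·6) = (25/36)|y + 1|, which is < eps once |y + 1| < (36/25)eps.
Take delta = min(6, (36/25)eps). Then 0 < |y + 1| < delta forces both bounds, so |(-4y - 6)/(y - 11) − (1/6)| < eps.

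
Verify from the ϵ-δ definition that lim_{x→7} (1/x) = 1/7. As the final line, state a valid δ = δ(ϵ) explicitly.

Fix ϵ > 0. We seek δ > 0 such that 0 < |x − 7| < δ implies |1/x − (1/7)| < ϵ.
|1/x − (1/7)| = |7 − x|/(7·|x|) = |x − 7|/(7|x|).
Restrict δ ≤ 7/2. Then |x − 7| < 7/2 gives |x| > 7/2, so 7|x| > 49/2.
Then |1/x − (1/7)| < |x − 7|/(49/2), which is < ϵ when |x − 7| < (49/2)ϵ.
Take δ = min(7/2, (49/2)ϵ). Then 0 < |x − 7| < δ gives both |x − 7| < 7/2 and |x − 7| < (49/2)ϵ, so |1/x − (1/7)| < ϵ.

δ = min(7/2, (49/2)ϵ)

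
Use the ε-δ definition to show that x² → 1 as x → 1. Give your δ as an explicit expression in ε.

Let ε > 0. We seek δ > 0 with 0 < |x − 1| < δ ⇒ |x² − 1| < ε.
Factor: x² − 1 = (x − 1)(x + 1), so |x² − 1| = |x − 1|·|x + 1|.
Restrict δ ≤ 2. Then |x − 1| < 2 gives |x| < 3, so by the triangle inequality |x + 1| ≤ 3 + 1 = 4.
Hence |x² − 1| ≤ 4|x − 1|, which is < ε once |x − 1| < ε/4.
Take δ = min(2, ε/4). If 0 < |x − 1| < δ then both bounds hold and |x² − 1| ≤ 4|x − 1| < 4·(ε/4) = ε.

δ = min(2, ε/4)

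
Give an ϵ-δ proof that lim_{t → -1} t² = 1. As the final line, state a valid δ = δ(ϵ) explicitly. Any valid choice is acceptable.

Fix ϵ > 0. We seek δ > 0 with 0 < |t + 1| < δ ⇒ |t² − 1| < ϵ.
Factor: t² − 1 = (t + 1)(t - 1), so |t² − 1| = |t + 1|·|t - 1|.
Impose δ ≤ 1 so that |t| < 2; then |t - 1| ≤ 3.
Hence |t² − 1| ≤ 3|t + 1|, which is < ϵ once |t + 1| < ϵ/3.
Take δ = min(1, ϵ/3). If 0 < |t + 1| < δ then both bounds hold and |t² − 1| ≤ 3|t + 1| < 3·(ϵ/3) = ϵ.

δ = min(1, ϵ/3)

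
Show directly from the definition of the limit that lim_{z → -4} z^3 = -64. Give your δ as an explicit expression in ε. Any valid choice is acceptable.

δ = min(1, ε/61)

Let ε > 0 be given. We seek δ > 0 with 0 < |z + 4| < δ ⇒ |z^3 + 64| < ε.
Factor: z^3 + 64 = (z + 4)(z^2 - 4z + 16), so |z^3 + 64| = |z + 4|·|z^2 - 4z + 16|.
Restrict δ ≤ 1. Then |z + 4| < 1 gives |z| < 5, so by the triangle inequality |z^2 - 4z + 16| ≤ 5^2 + 4·5 + 16 = 61.
Hence |z^3 + 64| ≤ 61|z + 4|, which is < ε once |z + 4| < ε/61.
Take δ = min(1, ε/61). If 0 < |z + 4| < δ then both bounds hold and |z^3 + 64| ≤ 61|z + 4| < 61·(ε/61) = ε.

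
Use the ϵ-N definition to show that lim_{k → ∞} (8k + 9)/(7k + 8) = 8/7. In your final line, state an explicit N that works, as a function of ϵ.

Let ϵ > 0. For k ≥ 1, |(8k + 9)/(7k + 8) − (8/7)| = |-1|/(7(7k + 8)) = 1/(7(7k + 8)).
Since 7k + 8 ≥ 7k for k ≥ 1, this is ≤ 1/(7·7k) = (1/49)/k.
So |(8k + 9)/(7k + 8) − (8/7)| < ϵ whenever k > (1/49)/ϵ.
Take N = (1/49)/ϵ. If k > N then |(8k + 9)/(7k + 8) − (8/7)| ≤ (1/49)/k < ϵ.

N = (1/49)/ϵ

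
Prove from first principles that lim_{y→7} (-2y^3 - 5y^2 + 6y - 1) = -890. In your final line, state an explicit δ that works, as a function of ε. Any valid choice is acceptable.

Let ε > 0. We want δ > 0 such that 0 < |y − 7| < δ implies |(-2y^3 - 5y^2 + 6y - 1) + 890| < ε.
(-2y^3 - 5y^2 + 6y - 1) + 890 = -2y^3 - 5y^2 + 6y + 889 = (y − 7)(-2y^2 - 19y - 127).
So |(-2y^3 - 5y^2 + 6y - 1) + 890| = |y − 7|·|-2y^2 - 19y - 127|.
Assume first that |y − 7| < 1, so |y| < 8. Then |-2y^2 - 19y - 127| ≤ 2·8^2 + 19·8 + 127 = 407.
Hence |(-2y^3 - 5y^2 + 6y - 1) + 890| ≤ 407|y − 7| < ε provided |y − 7| < ε/407.
Take δ = min(1, ε/407). Then 0 < |y − 7| < δ gives both |y − 7| < 1 and |y − 7| < ε/407, so |(-2y^3 - 5y^2 + 6y - 1) + 890| < ε.

δ = min(1, ε/407)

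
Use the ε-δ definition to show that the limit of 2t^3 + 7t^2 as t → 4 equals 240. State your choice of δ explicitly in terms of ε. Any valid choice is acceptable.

δ = min(1, ε/185)

Fix ε > 0. We want δ > 0 such that 0 < |t − 4| < δ implies |(2t^3 + 7t^2) − 240| < ε.
(2t^3 + 7t^2) − 240 = 2t^3 + 7t^2 - 240 = (t − 4)(2t^2 + 15t + 60).
So |(2t^3 + 7t^2) − 240| = |t − 4|·|2t^2 + 15t + 60|.
Require δ ≤ 1. Then |t − 4| < 1 gives |t| < 5, and by the triangle inequality |2t^2 + 15t + 60| ≤ 2·5^2 + 15·5 + 60 = 185.
Hence |(2t^3 + 7t^2) − 240| ≤ 185|t − 4| < ε provided |t − 4| < ε/185.
Take δ = min(1, ε/185). Then 0 < |t − 4| < δ gives both |t − 4| < 1 and |t − 4| < ε/185, so |(2t^3 + 7t^2) − 240| < ε.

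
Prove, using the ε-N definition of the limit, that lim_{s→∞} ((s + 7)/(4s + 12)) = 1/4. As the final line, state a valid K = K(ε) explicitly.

Fix ε > 0. We seek K > 0 such that s > K implies |(s + 7)/(4s + 12) − (1/4)| < ε.
(s + 7)/(4s + 12) − (1/4) = (4(s + 7) − (4s + 12)) / (4(4s + 12)) = 16/(4(4s + 12)).
For s > 0 we have 4s + 12 > 4s, so |(s + 7)/(4s + 12) − (1/4)| = 16/(4(4s + 12)) < 16/(4·4s) = 1/s.
Thus |(s + 7)/(4s + 12) − (1/4)| < ε whenever s > 1/ε.
Take K = 1/ε. If s > K then |(s + 7)/(4s + 12) − (1/4)| < 1/s < ε.

K = 1/ε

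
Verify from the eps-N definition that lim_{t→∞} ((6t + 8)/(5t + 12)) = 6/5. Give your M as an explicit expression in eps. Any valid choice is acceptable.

M = (32/25)/eps

Fix eps > 0. We seek M > 0 such that t > M implies |(6t + 8)/(5t + 12) − (6/5)| < eps.
(6t + 8)/(5t + 12) − (6/5) = (5(6t + 8) − 6(5t + 12)) / (5(5t + 12)) = -32/(5(5t + 12)).
For t > 0 we have 5t + 12 > 5t, so |(6t + 8)/(5t + 12) − (6/5)| = 32/(5(5t + 12)) < 32/(5·5t) = (32/25)/t.
Thus |(6t + 8)/(5t + 12) − (6/5)| < eps whenever t > (32/25)/eps.
Take M = (32/25)/eps. If t > M then |(6t + 8)/(5t + 12) − (6/5)| < (32/25)/t < eps.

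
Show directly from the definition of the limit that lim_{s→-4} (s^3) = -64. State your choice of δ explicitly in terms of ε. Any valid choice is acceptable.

δ = min(1, ε/61)

Let ε > 0 be given. We seek δ > 0 with 0 < |s + 4| < δ ⇒ |s^3 + 64| < ε.
Factor: s^3 + 64 = (s + 4)(s^2 - 4s + 16), so |s^3 + 64| = |s + 4|·|s^2 - 4s + 16|.
Impose δ ≤ 1 so that |s| < 5; then |s^2 - 4s + 16| ≤ 61.
Hence |s^3 + 64| ≤ 61|s + 4|, which is < ε once |s + 4| < ε/61.
Take δ = min(1, ε/61). If 0 < |s + 4| < δ then both bounds hold and |s^3 + 64| ≤ 61|s + 4| < 61·(ε/61) = ε.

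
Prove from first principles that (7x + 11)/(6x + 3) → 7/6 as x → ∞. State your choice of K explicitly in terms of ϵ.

Let ϵ > 0. We seek K > 0 such that x > K implies |(7x + 11)/(6x + 3) − (7/6)| < ϵ.
(7x + 11)/(6x + 3) − (7/6) = (6(7x + 11) − 7(6x + 3)) / (6(6x + 3)) = 45/(6(6x + 3)).
For x > 0 we have 6x + 3 > 6x, so |(7x + 11)/(6x + 3) − (7/6)| = 45/(6(6x + 3)) < 45/(6·6x) = (5/4)/x.
Thus |(7x + 11)/(6x + 3) − (7/6)| < ϵ whenever x > (5/4)/ϵ.
Take K = (5/4)/ϵ. If x > K then |(7x + 11)/(6x + 3) − (7/6)| < (5/4)/x < ϵ.

K = (5/4)/ϵ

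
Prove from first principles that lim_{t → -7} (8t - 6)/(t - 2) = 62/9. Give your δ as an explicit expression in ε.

Suppose ε > 0. We want δ > 0 with 0 < |t + 7| < δ ⇒ |(8t - 6)/(t - 2) − (62/9)| < ε.
Combining over a common denominator, (8t - 6)/(t - 2) − (62/9) = [(8t - 6)·(-9) − (-62)·(t - 2)] / [(-9)·(t - 2)] = -10(t + 7) / ((-9)(t - 2)).
So |(8t - 6)/(t - 2) − (62/9)| = 10|t + 7| / (9·|t − 2|).
Require δ ≤ 9/2, so |t − 2| ≥ |-9| − |t + 7| > 9 − 9/2 = 9/2.
Hence |(8t - 6)/(t - 2) − (62/9)| < 10|t + 7|/(9·(9/2)) = (20/81)|t + 7|, which is < ε once |t + 7| < (81/20)ε.
Take δ = min(9/2, (81/20)ε). Then 0 < |t + 7| < δ forces both bounds, so |(8t - 6)/(t - 2) − (62/9)| < ε.

δ = min(9/2, (81/20)ε)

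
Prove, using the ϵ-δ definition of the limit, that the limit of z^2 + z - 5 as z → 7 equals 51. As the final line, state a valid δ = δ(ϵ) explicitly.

δ = min(1, ϵ/16)

Let ϵ > 0. We want δ > 0 such that 0 < |z − 7| < δ implies |(z^2 + z - 5) − 51| < ϵ.
(z^2 + z - 5) − 51 = z^2 + z - 56 = (z − 7)(z + 8).
So |(z^2 + z - 5) − 51| = |z − 7|·|z + 8|.
Require δ ≤ 1. Then |z − 7| < 1 gives |z| < 8, and by the triangle inequality |z + 8| ≤ 8 + 8 = 16.
Hence |(z^2 + z - 5) − 51| ≤ 16|z − 7| < ϵ provided |z − 7| < ϵ/16.
Take δ = min(1, ϵ/16). Then 0 < |z − 7| < δ gives both |z − 7| < 1 and |z − 7| < ϵ/16, so |(z^2 + z - 5) − 51| < ϵ.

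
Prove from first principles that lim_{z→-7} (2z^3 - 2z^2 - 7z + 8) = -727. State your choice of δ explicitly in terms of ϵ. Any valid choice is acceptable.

Let ϵ > 0. We want δ > 0 such that 0 < |z + 7| < δ implies |(2z^3 - 2z^2 - 7z + 8) + 727| < ϵ.
(2z^3 - 2z^2 - 7z + 8) + 727 = 2z^3 - 2z^2 - 7z + 735 = (z + 7)(2z^2 - 16z + 105).
So |(2z^3 - 2z^2 - 7z + 8) + 727| = |z + 7|·|2z^2 - 16z + 105|.
Assume first that |z + 7| < 1, so |z| < 8. Then |2z^2 - 16z + 105| ≤ 2·8^2 + 16·8 + 105 = 361.
Hence |(2z^3 - 2z^2 - 7z + 8) + 727| ≤ 361|z + 7| < ϵ provided |z + 7| < ϵ/361.
Take δ = min(1, ϵ/361). Then 0 < |z + 7| < δ gives both |z + 7| < 1 and |z + 7| < ϵ/361, so |(2z^3 - 2z^2 - 7z + 8) + 727| < ϵ.

δ = min(1, ϵ/361)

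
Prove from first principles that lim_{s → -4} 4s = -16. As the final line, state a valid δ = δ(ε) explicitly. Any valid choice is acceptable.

δ = ε/4

Let ε > 0 be given. We need δ > 0 so that 0 < |s + 4| < δ implies |(4s) + 16| < ε.
Since (4s) + 16 = 4(s + 4), we have |(4s) + 16| = 4|s + 4|.
So 4|s + 4| < ε exactly when |s + 4| < ε/4.
Choosing δ = ε/4 gives |(4s) + 16| = 4|s + 4| < ε whenever |s + 4| < δ.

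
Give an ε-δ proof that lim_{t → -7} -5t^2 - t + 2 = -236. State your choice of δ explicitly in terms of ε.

Let ε > 0 be given. We want δ > 0 such that 0 < |t + 7| < δ implies |(-5t^2 - t + 2) + 236| < ε.
(-5t^2 - t + 2) + 236 = -5t^2 - t + 238 = (t + 7)(-5t + 34).
So |(-5t^2 - t + 2) + 236| = |t + 7|·|-5t + 34|.
Require δ ≤ 1. Then |t + 7| < 1 gives |t| < 8, and by the triangle inequality |-5t + 34| ≤ 5·8 + 34 = 74.
Hence |(-5t^2 - t + 2) + 236| ≤ 74|t + 7| < ε provided |t + 7| < ε/74.
Choosing δ = min(1, ε/74) ensures both conditions, hence |(-5t^2 - t + 2) + 236| < ε.

δ = min(1, ε/74)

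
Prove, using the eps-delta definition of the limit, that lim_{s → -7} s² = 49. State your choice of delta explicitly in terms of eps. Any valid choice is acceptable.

delta = min(1, eps/15)

Let eps > 0 be given. We seek delta > 0 with 0 < |s + 7| < delta ⇒ |s² − 49| < eps.
Factor: s² − 49 = (s + 7)(s - 7), so |s² − 49| = |s + 7|·|s - 7|.
Impose delta ≤ 1 so that |s| < 8; then |s - 7| ≤ 15.
Hence |s² − 49| ≤ 15|s + 7|, which is < eps once |s + 7| < eps/15.
Take delta = min(1, eps/15). If 0 < |s + 7| < delta then both bounds hold and |s² − 49| ≤ 15|s + 7| < 15·(eps/15) = eps.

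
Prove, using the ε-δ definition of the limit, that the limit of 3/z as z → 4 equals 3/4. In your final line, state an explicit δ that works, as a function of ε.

Let ε > 0 be given. We seek δ > 0 such that 0 < |z − 4| < δ implies |3/z − (3/4)| < ε.
|3/z − (3/4)| = 3·|4 − z|/(4·|z|) = 3|z − 4|/(4|z|).
Require δ ≤ 2 so that |z| > 4 − 2 = 2, hence 4|z| > 8.
Then |3/z − (3/4)| < 3|z − 4|/8, which is < ε when |z − 4| < (8/3)ε.
Take δ = min(2, (8/3)ε). Then 0 < |z − 4| < δ gives both |z − 4| < 2 and |z − 4| < (8/3)ε, so |3/z − (3/4)| < ε.

δ = min(2, (8/3)ε)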